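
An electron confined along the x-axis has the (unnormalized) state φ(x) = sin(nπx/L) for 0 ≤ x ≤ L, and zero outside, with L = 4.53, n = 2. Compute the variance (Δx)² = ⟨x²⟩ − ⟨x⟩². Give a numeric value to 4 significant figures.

Compute ⟨x⟩ and ⟨x²⟩ separately, then (Δx)² = ⟨x²⟩ − ⟨x⟩².
With sin²θ = (1 − cos2θ)/2 on 0 ≤ x ≤ L: ∫sin²(nπx/L) dx = L/2, ∫x·sin²(nπx/L) dx = L²/4, ∫x²·sin²(nπx/L) dx = L³·(1/6 − 1/(4n²π²)); higher powers xᵏ the same way, integrating xᵏ·cos(2nπx/L) by parts.
Normalization: ∫|φ|² dx = 2.2650.
⟨x⟩ = 2.2650 and ⟨x²⟩ = 6.5804.
(Δx)² = 6.5804 − (2.2650)² = 1.4502.

1.450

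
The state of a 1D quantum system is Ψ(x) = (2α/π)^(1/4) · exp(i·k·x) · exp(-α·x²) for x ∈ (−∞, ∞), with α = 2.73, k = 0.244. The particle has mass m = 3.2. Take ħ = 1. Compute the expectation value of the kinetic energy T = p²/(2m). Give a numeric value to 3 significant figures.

0.436

T = −(ħ²/2m) d²/dx², so ⟨T⟩ = −(ħ²/2m) ∫ Ψ*·Ψ'' dx; with m = 3.2.
Gaussian moments: ∫x^(2j)·e^(−2αx²) dx = (2j−1)!!/(4α)^j · √(π/(2α)), odd powers integrate to 0; here √(π/(2α)) = 0.75854. Derivatives: Ψ′ = (ik − 2αx)·Ψ, Ψ″ = ((ik − 2αx)² − 2α)·Ψ; the odd-in-x pieces drop out.
⟨T⟩ = 0.43587.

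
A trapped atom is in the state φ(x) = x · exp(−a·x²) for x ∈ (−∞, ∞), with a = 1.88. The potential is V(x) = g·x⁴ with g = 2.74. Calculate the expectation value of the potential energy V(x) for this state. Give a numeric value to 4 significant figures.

⟨V⟩ = ∫ V(x)·|φ|² dx / ∫|φ|² dx.
Expand each integrand as polynomial × e^(−2ax²) and use ∫x^(2j)·e^(−2ax²) dx = (2j−1)!!/(4a)^j · √(π/(2a)), odd powers → 0; here √(π/(2a)) = 0.91407.
State is unnormalized: ∫|φ|² dx = 0.12155, and ∫φ*·V(x)·φ dx = 0.088342, so ⟨V⟩ = 0.088342 / 0.12155.
⟨V⟩ = 0.72679.

0.7268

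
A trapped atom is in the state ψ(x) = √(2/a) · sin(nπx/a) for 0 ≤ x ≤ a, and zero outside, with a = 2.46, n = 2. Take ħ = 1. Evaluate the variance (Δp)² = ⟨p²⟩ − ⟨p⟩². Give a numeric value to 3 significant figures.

Compute ⟨p⟩ and ⟨p²⟩ separately; (Δp)² = ⟨p²⟩ − ⟨p⟩².
d/dx sin(nπx/a) = (nπ/a)·cos(nπx/a) and d²/dx² sin(nπx/a) = −(nπ/a)²·sin(nπx/a); on 0 ≤ x ≤ a, ∫sin²(nπx/a) dx = a/2 and ∫sin(nπx/a)·cos(nπx/a) dx = 0.
⟨p⟩ = 0.0000 and ⟨p²⟩ = 6.5236.
(Δp)² = 6.5236 − (0.0000)² = 6.5236.

6.52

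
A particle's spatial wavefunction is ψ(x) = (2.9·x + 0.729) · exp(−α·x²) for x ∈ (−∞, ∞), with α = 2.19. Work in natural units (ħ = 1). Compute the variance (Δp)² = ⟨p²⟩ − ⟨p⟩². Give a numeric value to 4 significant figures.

Compute ⟨p⟩ and ⟨p²⟩ separately; (Δp)² = ⟨p²⟩ − ⟨p⟩².
Expand each integrand as polynomial × e^(−2αx²) and use ∫x^(2j)·e^(−2αx²) dx = (2j−1)!!/(4α)^j · √(π/(2α)), odd powers → 0; here √(π/(2α)) = 0.84691. Differentiate with the product rule, d/dx e^(−αx²) = −2αx·e^(−αx²).
Normalization: ∫|ψ|² dx = 1.2632.
⟨p⟩ = 0.0000 and ⟨p²⟩ = 5.0093.
(Δp)² = 5.0093 − (0.0000)² = 5.0093.

5.009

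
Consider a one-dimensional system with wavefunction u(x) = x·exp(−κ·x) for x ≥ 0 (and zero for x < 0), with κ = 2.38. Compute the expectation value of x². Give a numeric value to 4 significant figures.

0.5296

⟨x²⟩ = ∫ x²·|u|² dx / ∫|u|² dx (integrals over the domain).
Every integrand reduces to terms xʲ·e^(−2κx) on [0, ∞); use ∫₀^∞ xʲ·e^(−2κx) dx = j!/(2κ)^(j+1).
State is unnormalized: ∫|u|² dx = 0.018544, and ∫u*·x²·u dx = 0.0098215, so ⟨x²⟩ = 0.0098215 / 0.018544.
⟨x²⟩ = 0.52962.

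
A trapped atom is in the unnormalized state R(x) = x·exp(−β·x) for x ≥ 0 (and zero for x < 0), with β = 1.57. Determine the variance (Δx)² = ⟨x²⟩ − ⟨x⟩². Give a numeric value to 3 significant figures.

0.304

Compute ⟨x⟩ and ⟨x²⟩ separately, then (Δx)² = ⟨x²⟩ − ⟨x⟩².
Every integrand reduces to terms xʲ·e^(−2βx) on [0, ∞); use ∫₀^∞ xʲ·e^(−2βx) dx = j!/(2β)^(j+1).
Normalization: ∫|R|² dx = 0.064601.
⟨x⟩ = 0.95541 and ⟨x²⟩ = 1.2171.
(Δx)² = 1.2171 − (0.95541)² = 0.30427.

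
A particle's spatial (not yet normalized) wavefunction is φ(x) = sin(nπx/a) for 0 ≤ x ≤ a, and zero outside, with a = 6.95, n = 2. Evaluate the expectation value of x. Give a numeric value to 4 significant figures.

3.475

⟨x⟩ = ∫ x·|φ|² dx / ∫|φ|² dx (integrals over the domain).
With sin²θ = (1 − cos2θ)/2 on 0 ≤ x ≤ a: ∫sin²(nπx/a) dx = a/2, ∫x·sin²(nπx/a) dx = a²/4, ∫x²·sin²(nπx/a) dx = a³·(1/6 − 1/(4n²π²)); higher powers xᵏ the same way, integrating xᵏ·cos(2nπx/a) by parts.
State is unnormalized: ∫|φ|² dx = 3.4750, and ∫φ*·x·φ dx = 12.076, so ⟨x⟩ = 12.076 / 3.4750.
⟨x⟩ = 3.4750.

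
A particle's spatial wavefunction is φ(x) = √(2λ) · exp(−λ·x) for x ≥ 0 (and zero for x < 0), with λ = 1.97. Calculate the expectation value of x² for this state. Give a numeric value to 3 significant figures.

⟨x²⟩ = ∫ x²·|φ|² dx (integrals over the domain).
Every integrand reduces to terms xʲ·e^(−2λx) on [0, ∞); use ∫₀^∞ xʲ·e^(−2λx) dx = j!/(2λ)^(j+1).
⟨x²⟩ = 0.12884.

0.129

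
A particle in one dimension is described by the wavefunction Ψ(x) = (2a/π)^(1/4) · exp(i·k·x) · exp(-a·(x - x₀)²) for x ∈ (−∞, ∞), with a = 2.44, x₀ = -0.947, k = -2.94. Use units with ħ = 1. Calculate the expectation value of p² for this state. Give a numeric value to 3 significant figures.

p² Ψ = −ħ² d²Ψ/dx²; ⟨p²⟩ = −ħ² ∫ Ψ*·Ψ'' dx.
Gaussian moments (u = x − x₀): ∫u^(2j)·e^(−2au²) du = (2j−1)!!/(4a)^j · √(π/(2a)), odd powers integrate to 0; here √(π/(2a)) = 0.80235. Derivatives: Ψ′ = (ik − 2au)·Ψ, Ψ″ = ((ik − 2au)² − 2a)·Ψ; the odd-in-u pieces drop out.
⟨p²⟩ = 11.084.

11.1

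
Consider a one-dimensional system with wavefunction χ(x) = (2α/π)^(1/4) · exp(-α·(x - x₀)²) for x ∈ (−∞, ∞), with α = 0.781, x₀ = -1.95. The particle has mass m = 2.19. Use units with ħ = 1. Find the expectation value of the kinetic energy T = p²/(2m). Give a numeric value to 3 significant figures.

0.178

T = −(ħ²/2m) d²/dx², so ⟨T⟩ = −(ħ²/2m) ∫ χ*·χ'' dx; with m = 2.19.
Gaussian moments (u = x − x₀): ∫u^(2j)·e^(−2αu²) du = (2j−1)!!/(4α)^j · √(π/(2α)), odd powers integrate to 0; here √(π/(2α)) = 1.4182. Derivatives: d/dx e^(−αu²) = −2αu·e^(−αu²), d²/dx² e^(−αu²) = (4α²u² − 2α)·e^(−αu²).
⟨T⟩ = 0.17831.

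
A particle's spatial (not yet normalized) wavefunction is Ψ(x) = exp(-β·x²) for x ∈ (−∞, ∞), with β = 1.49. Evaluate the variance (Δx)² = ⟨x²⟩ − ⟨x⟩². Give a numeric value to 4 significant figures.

0.1678

Compute ⟨x⟩ and ⟨x²⟩ separately, then (Δx)² = ⟨x²⟩ − ⟨x⟩².
Gaussian moments: ∫x^(2j)·e^(−2βx²) dx = (2j−1)!!/(4β)^j · √(π/(2β)), odd powers integrate to 0; here √(π/(2β)) = 1.0268.
Normalization: ∫|Ψ|² dx = 1.0268.
⟨x⟩ = 0.0000 and ⟨x²⟩ = 0.16779.
(Δx)² = 0.16779 − (0.0000)² = 0.16779.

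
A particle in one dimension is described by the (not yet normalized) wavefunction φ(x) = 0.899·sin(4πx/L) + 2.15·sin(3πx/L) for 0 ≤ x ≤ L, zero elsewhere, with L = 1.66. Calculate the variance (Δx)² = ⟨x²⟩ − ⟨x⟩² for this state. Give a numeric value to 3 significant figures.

0.160

Compute ⟨x⟩ and ⟨x²⟩ separately, then (Δx)² = ⟨x²⟩ − ⟨x⟩².
On 0 ≤ x ≤ L (j ≠ l): ∫sin²(jπx/L) dx = L/2, ∫sin(jπx/L)·sin(lπx/L) dx = 0; diagonal moments ∫x·sin²(jπx/L) dx = L²/4, ∫x²·sin²(jπx/L) dx = L³·(1/6 − 1/(4j²π²)); cross terms ∫x·sin(jπx/L)·sin(lπx/L) dx = 0 for j + l even and −4jlL²/(π²(j² − l²)²) for j + l odd, ∫x²·sin(jπx/L)·sin(lπx/L) dx = (−1)^(j+l)·4jlL³/(π²(j² − l²)²); higher powers the same way via product-to-sum and parts.
Normalization: ∫|φ|² dx = 4.5075.
⟨x⟩ = 0.59544 and ⟨x²⟩ = 0.51466.
(Δx)² = 0.51466 − (0.59544)² = 0.16011.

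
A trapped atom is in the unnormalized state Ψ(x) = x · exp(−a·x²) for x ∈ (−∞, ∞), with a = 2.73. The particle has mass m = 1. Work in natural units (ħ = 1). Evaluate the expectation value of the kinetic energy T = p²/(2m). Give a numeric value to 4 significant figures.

T = −(ħ²/2m) d²/dx², so ⟨T⟩ = −(ħ²/2m) ∫ Ψ*·Ψ'' dx / ∫|Ψ|² dx; with m = 1.
Expand each integrand as polynomial × e^(−2ax²) and use ∫x^(2j)·e^(−2ax²) dx = (2j−1)!!/(4a)^j · √(π/(2a)), odd powers → 0; here √(π/(2a)) = 0.75854. Differentiate with the product rule, d/dx e^(−ax²) = −2ax·e^(−ax²).
State is unnormalized: ∫|Ψ|² dx = 0.069463, and ∫Ψ*·(−ħ²/2m · Ψ'') dx = 0.28445, so ⟨T⟩ = 0.28445 / 0.069463.
⟨T⟩ = 4.0950.

4.095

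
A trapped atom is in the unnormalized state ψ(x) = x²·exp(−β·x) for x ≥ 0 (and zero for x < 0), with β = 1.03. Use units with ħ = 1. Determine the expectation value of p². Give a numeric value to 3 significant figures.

0.354

p² ψ = −ħ² d²ψ/dx²; ⟨p²⟩ = −ħ² ∫ ψ*·ψ'' dx / ∫|ψ|² dx.
Differentiate x²·exp(−β·x) with the product rule; every integrand then reduces to terms xʲ·e^(−2βx) on [0, ∞), with ∫₀^∞ xʲ·e^(−2βx) dx = j!/(2β)^(j+1).
State is unnormalized: ∫|ψ|² dx = 0.64696, and ∫ψ*·(−ħ² ψ'') dx = 0.22879, so ⟨p²⟩ = 0.22879 / 0.64696.
⟨p²⟩ = 0.35363.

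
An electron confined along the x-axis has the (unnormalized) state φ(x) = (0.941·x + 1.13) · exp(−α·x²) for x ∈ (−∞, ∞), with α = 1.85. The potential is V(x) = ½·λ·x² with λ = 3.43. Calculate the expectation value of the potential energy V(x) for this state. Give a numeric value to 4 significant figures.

0.2715

⟨V⟩ = ∫ V(x)·|φ|² dx / ∫|φ|² dx.
Expand each integrand as polynomial × e^(−2αx²) and use ∫x^(2j)·e^(−2αx²) dx = (2j−1)!!/(4α)^j · √(π/(2α)), odd powers → 0; here √(π/(2α)) = 0.92145.
State is unnormalized: ∫|φ|² dx = 1.2869, and ∫φ*·V(x)·φ dx = 0.34935, so ⟨V⟩ = 0.34935 / 1.2869.
⟨V⟩ = 0.27147.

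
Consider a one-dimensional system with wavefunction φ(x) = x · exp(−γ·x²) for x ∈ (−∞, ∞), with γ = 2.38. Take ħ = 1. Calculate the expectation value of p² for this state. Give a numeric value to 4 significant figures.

7.140

p² φ = −ħ² d²φ/dx²; ⟨p²⟩ = −ħ² ∫ φ*·φ'' dx / ∫|φ|² dx.
Expand each integrand as polynomial × e^(−2γx²) and use ∫x^(2j)·e^(−2γx²) dx = (2j−1)!!/(4γ)^j · √(π/(2γ)), odd powers → 0; here √(π/(2γ)) = 0.81240. Differentiate with the product rule, d/dx e^(−γx²) = −2γx·e^(−γx²).
State is unnormalized: ∫|φ|² dx = 0.085336, and ∫φ*·(−ħ² φ'') dx = 0.60930, so ⟨p²⟩ = 0.60930 / 0.085336.
⟨p²⟩ = 7.1400.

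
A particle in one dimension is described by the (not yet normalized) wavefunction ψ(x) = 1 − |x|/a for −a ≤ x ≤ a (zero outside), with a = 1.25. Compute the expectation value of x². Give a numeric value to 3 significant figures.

⟨x²⟩ = ∫ x²·|ψ|² dx / ∫|ψ|² dx (integrals over the domain).
ψ is even, so ∫ over [−a, a] = 2∫₀ᵃ with ψ = 1 − x/a there: ∫₀ᵃ (1 − x/a)² dx = a/3, ∫₀ᵃ x²(1 − x/a)² dx = a³/30, ∫₀ᵃ x⁴(1 − x/a)² dx = a⁵/105.
State is unnormalized: ∫|ψ|² dx = 0.83333, and ∫ψ*·x²·ψ dx = 0.13021, so ⟨x²⟩ = 0.13021 / 0.83333.
⟨x²⟩ = 0.15625.

0.156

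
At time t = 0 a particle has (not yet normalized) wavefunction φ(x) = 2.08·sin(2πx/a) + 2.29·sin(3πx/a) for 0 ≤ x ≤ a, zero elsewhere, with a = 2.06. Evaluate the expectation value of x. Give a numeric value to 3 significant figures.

0.631

⟨x⟩ = ∫ x·|φ|² dx / ∫|φ|² dx (integrals over the domain).
On 0 ≤ x ≤ a (j ≠ l): ∫sin²(jπx/a) dx = a/2, ∫sin(jπx/a)·sin(lπx/a) dx = 0; diagonal moments ∫x·sin²(jπx/a) dx = a²/4, ∫x²·sin²(jπx/a) dx = a³·(1/6 − 1/(4j²π²)); cross terms ∫x·sin(jπx/a)·sin(lπx/a) dx = 0 for j + l even and −4jla²/(π²(j² − l²)²) for j + l odd, ∫x²·sin(jπx/a)·sin(lπx/a) dx = (−1)^(j+l)·4jla³/(π²(j² − l²)²); higher powers the same way via product-to-sum and parts.
State is unnormalized: ∫|φ|² dx = 9.8576, and ∫φ*·x·φ dx = 6.2212, so ⟨x⟩ = 6.2212 / 9.8576.
⟨x⟩ = 0.63110.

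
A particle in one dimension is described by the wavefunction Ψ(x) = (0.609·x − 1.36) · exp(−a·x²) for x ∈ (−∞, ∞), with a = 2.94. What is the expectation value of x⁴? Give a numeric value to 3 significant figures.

⟨x⁴⟩ = ∫ x⁴·|Ψ|² dx / ∫|Ψ|² dx (integrals over the domain).
Expand each integrand as polynomial × e^(−2ax²) and use ∫x^(2j)·e^(−2ax²) dx = (2j−1)!!/(4a)^j · √(π/(2a)), odd powers → 0; here √(π/(2a)) = 0.73095.
State is unnormalized: ∫|Ψ|² dx = 1.3750, and ∫Ψ*·x⁴·Ψ dx = 0.031827, so ⟨x⁴⟩ = 0.031827 / 1.3750.
⟨x⁴⟩ = 0.023147.

0.0231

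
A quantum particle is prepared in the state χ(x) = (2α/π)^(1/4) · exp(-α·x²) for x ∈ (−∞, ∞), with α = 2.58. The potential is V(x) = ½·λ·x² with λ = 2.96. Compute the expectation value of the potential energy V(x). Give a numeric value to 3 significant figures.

⟨V⟩ = ∫ V(x)·|χ|² dx.
Gaussian moments: ∫x^(2j)·e^(−2αx²) dx = (2j−1)!!/(4α)^j · √(π/(2α)), odd powers integrate to 0; here √(π/(2α)) = 0.78028.
⟨V⟩ = 0.14341.

0.143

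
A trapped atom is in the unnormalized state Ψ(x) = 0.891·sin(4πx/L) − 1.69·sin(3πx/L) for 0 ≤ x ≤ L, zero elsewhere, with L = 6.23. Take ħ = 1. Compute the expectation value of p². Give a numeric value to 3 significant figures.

p² Ψ = −ħ² d²Ψ/dx²; ⟨p²⟩ = −ħ² ∫ Ψ*·Ψ'' dx / ∫|Ψ|² dx.
d²/dx² sin(jπx/L) = −(jπ/L)²·sin(jπx/L); on 0 ≤ x ≤ L, ∫sin²(jπx/L) dx = L/2 and ∫sin(jπx/L)·sin(lπx/L) dx = 0 for j ≠ l, so only diagonal terms survive in ∫|Ψ|² and ∫Ψ·Ψ″; ∫Ψ·Ψ′ dx = [Ψ²/2] between the walls = 0.
State is unnormalized: ∫|Ψ|² dx = 11.370, and ∫Ψ*·(−ħ² Ψ'') dx = 30.422, so ⟨p²⟩ = 30.422 / 11.370.
⟨p²⟩ = 2.6757.

2.68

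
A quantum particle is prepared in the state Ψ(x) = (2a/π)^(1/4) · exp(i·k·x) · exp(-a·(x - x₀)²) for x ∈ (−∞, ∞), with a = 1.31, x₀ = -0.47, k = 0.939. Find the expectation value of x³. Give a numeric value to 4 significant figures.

-0.3729

⟨x³⟩ = ∫ x³·|Ψ|² dx (integrals over the domain).
Gaussian moments (u = x − x₀): ∫u^(2j)·e^(−2au²) du = (2j−1)!!/(4a)^j · √(π/(2a)), odd powers integrate to 0; here √(π/(2a)) = 1.0950.
⟨x³⟩ = -0.37291.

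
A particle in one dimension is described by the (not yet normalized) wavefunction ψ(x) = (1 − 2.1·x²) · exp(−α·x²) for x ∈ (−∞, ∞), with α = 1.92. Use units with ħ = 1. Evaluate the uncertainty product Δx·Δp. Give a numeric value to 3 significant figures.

Δx = √(⟨x²⟩−⟨x⟩²), Δp = √(⟨p²⟩−⟨p⟩²).
Expand each integrand as polynomial × e^(−2αx²) and use ∫x^(2j)·e^(−2αx²) dx = (2j−1)!!/(4α)^j · √(π/(2α)), odd powers → 0; here √(π/(2α)) = 0.90450. Differentiate with the product rule, d/dx e^(−αx²) = −2αx·e^(−αx²).
Normalization: ∫|ψ|² dx = 0.61274.
⟨x⟩ = 0.0000, ⟨x²⟩ = 0.092433 ⇒ Δx = 0.30403.
⟨p⟩ = 0.0000, ⟨p²⟩ = 5.8676 ⇒ Δp = 2.4223.
Δx·Δp = 0.73645.

0.736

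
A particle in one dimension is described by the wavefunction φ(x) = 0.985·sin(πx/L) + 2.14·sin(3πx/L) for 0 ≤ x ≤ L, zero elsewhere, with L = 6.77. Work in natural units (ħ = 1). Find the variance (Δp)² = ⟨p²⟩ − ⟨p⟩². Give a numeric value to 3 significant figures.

1.64

Compute ⟨p⟩ and ⟨p²⟩ separately; (Δp)² = ⟨p²⟩ − ⟨p⟩².
d²/dx² sin(jπx/L) = −(jπ/L)²·sin(jπx/L); on 0 ≤ x ≤ L, ∫sin²(jπx/L) dx = L/2 and ∫sin(jπx/L)·sin(lπx/L) dx = 0 for j ≠ l, so only diagonal terms survive in ∫|φ|² and ∫φ·φ″; ∫φ·φ′ dx = [φ²/2] between the walls = 0.
Normalization: ∫|φ|² dx = 18.786.
⟨p⟩ = 0.0000 and ⟨p²⟩ = 1.6369.
(Δp)² = 1.6369 − (0.0000)² = 1.6369.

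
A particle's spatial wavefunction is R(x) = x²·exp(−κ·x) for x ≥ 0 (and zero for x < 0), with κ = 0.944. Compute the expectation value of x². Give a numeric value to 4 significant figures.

⟨x²⟩ = ∫ x²·|R|² dx / ∫|R|² dx (integrals over the domain).
Every integrand reduces to terms xʲ·e^(−2κx) on [0, ∞); use ∫₀^∞ xʲ·e^(−2κx) dx = j!/(2κ)^(j+1).
State is unnormalized: ∫|R|² dx = 1.0005, and ∫R*·x²·R dx = 8.4201, so ⟨x²⟩ = 8.4201 / 1.0005.
⟨x²⟩ = 8.4162.

8.416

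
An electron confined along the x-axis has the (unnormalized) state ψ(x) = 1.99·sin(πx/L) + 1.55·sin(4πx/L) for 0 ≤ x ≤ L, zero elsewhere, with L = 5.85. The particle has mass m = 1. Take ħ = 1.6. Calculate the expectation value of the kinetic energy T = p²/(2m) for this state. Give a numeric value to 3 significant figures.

T = −(ħ²/2m) d²/dx², so ⟨T⟩ = −(ħ²/2m) ∫ ψ*·ψ'' dx / ∫|ψ|² dx; with m = 1.
d²/dx² sin(jπx/L) = −(jπ/L)²·sin(jπx/L); on 0 ≤ x ≤ L, ∫sin²(jπx/L) dx = L/2 and ∫sin(jπx/L)·sin(lπx/L) dx = 0 for j ≠ l, so only diagonal terms survive in ∫|ψ|² and ∫ψ·ψ″; ∫ψ·ψ′ dx = [ψ²/2] between the walls = 0.
State is unnormalized: ∫|ψ|² dx = 18.611, and ∫ψ*·(−ħ²/2m · ψ'') dx = 45.782, so ⟨T⟩ = 45.782 / 18.611.
⟨T⟩ = 2.4600.

2.46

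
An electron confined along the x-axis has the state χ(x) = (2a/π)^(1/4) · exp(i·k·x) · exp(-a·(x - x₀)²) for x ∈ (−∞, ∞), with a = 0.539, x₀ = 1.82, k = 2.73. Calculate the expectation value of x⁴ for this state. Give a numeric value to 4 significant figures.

20.84

⟨x⁴⟩ = ∫ x⁴·|χ|² dx (integrals over the domain).
Gaussian moments (u = x − x₀): ∫u^(2j)·e^(−2au²) du = (2j−1)!!/(4a)^j · √(π/(2a)), odd powers integrate to 0; here √(π/(2a)) = 1.7071.
⟨x⁴⟩ = 20.836.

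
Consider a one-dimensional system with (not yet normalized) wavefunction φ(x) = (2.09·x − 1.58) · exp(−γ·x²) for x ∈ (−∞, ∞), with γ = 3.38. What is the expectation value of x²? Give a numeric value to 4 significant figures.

⟨x²⟩ = ∫ x²·|φ|² dx / ∫|φ|² dx (integrals over the domain).
Expand each integrand as polynomial × e^(−2γx²) and use ∫x^(2j)·e^(−2γx²) dx = (2j−1)!!/(4γ)^j · √(π/(2γ)), odd powers → 0; here √(π/(2γ)) = 0.68171.
State is unnormalized: ∫|φ|² dx = 1.9221, and ∫φ*·x²·φ dx = 0.17475, so ⟨x²⟩ = 0.17475 / 1.9221.
⟨x²⟩ = 0.090916.

0.09092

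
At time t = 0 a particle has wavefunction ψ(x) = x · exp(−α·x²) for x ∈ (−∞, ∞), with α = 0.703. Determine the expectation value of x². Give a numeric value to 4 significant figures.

⟨x²⟩ = ∫ x²·|ψ|² dx / ∫|ψ|² dx (integrals over the domain).
Expand each integrand as polynomial × e^(−2αx²) and use ∫x^(2j)·e^(−2αx²) dx = (2j−1)!!/(4α)^j · √(π/(2α)), odd powers → 0; here √(π/(2α)) = 1.4948.
State is unnormalized: ∫|ψ|² dx = 0.53158, and ∫ψ*·x²·ψ dx = 0.56712, so ⟨x²⟩ = 0.56712 / 0.53158.
⟨x²⟩ = 1.0669.

1.067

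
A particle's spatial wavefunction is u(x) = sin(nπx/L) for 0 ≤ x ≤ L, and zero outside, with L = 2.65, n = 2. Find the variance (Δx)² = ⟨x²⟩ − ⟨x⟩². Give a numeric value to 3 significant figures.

Compute ⟨x⟩ and ⟨x²⟩ separately, then (Δx)² = ⟨x²⟩ − ⟨x⟩².
With sin²θ = (1 − cos2θ)/2 on 0 ≤ x ≤ L: ∫sin²(nπx/L) dx = L/2, ∫x·sin²(nπx/L) dx = L²/4, ∫x²·sin²(nπx/L) dx = L³·(1/6 − 1/(4n²π²)); higher powers xᵏ the same way, integrating xᵏ·cos(2nπx/L) by parts.
Normalization: ∫|u|² dx = 1.3250.
⟨x⟩ = 1.3250 and ⟨x²⟩ = 2.2519.
(Δx)² = 2.2519 − (1.3250)² = 0.49627.

0.496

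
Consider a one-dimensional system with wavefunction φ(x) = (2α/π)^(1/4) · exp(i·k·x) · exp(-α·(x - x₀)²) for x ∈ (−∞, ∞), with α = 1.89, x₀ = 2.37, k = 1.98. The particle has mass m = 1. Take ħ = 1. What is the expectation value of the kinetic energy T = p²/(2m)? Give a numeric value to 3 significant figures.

2.91

T = −(ħ²/2m) d²/dx², so ⟨T⟩ = −(ħ²/2m) ∫ φ*·φ'' dx; with m = 1.
Gaussian moments (u = x − x₀): ∫u^(2j)·e^(−2αu²) du = (2j−1)!!/(4α)^j · √(π/(2α)), odd powers integrate to 0; here √(π/(2α)) = 0.91165. Derivatives: φ′ = (ik − 2αu)·φ, φ″ = ((ik − 2αu)² − 2α)·φ; the odd-in-u pieces drop out.
⟨T⟩ = 2.9052.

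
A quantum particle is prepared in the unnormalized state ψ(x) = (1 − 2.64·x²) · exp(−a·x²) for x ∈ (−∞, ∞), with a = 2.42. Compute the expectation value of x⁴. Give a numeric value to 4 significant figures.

⟨x⁴⟩ = ∫ x⁴·|ψ|² dx / ∫|ψ|² dx (integrals over the domain).
Expand each integrand as polynomial × e^(−2ax²) and use ∫x^(2j)·e^(−2ax²) dx = (2j−1)!!/(4a)^j · √(π/(2a)), odd powers → 0; here √(π/(2a)) = 0.80566.
State is unnormalized: ∫|ψ|² dx = 0.54599, and ∫ψ*·x⁴·ψ dx = 0.022597, so ⟨x⁴⟩ = 0.022597 / 0.54599.
⟨x⁴⟩ = 0.041387.

0.04139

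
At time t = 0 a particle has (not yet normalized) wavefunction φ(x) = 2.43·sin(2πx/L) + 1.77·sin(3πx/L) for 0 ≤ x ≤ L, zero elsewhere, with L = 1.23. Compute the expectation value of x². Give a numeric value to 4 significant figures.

0.2087

⟨x²⟩ = ∫ x²·|φ|² dx / ∫|φ|² dx (integrals over the domain).
On 0 ≤ x ≤ L (j ≠ l): ∫sin²(jπx/L) dx = L/2, ∫sin(jπx/L)·sin(lπx/L) dx = 0; diagonal moments ∫x·sin²(jπx/L) dx = L²/4, ∫x²·sin²(jπx/L) dx = L³·(1/6 − 1/(4j²π²)); cross terms ∫x·sin(jπx/L)·sin(lπx/L) dx = 0 for j + l even and −4jlL²/(π²(j² − l²)²) for j + l odd, ∫x²·sin(jπx/L)·sin(lπx/L) dx = (−1)^(j+l)·4jlL³/(π²(j² − l²)²); higher powers the same way via product-to-sum and parts.
State is unnormalized: ∫|φ|² dx = 5.5582, and ∫φ*·x²·φ dx = 1.1600, so ⟨x²⟩ = 1.1600 / 5.5582.
⟨x²⟩ = 0.20870.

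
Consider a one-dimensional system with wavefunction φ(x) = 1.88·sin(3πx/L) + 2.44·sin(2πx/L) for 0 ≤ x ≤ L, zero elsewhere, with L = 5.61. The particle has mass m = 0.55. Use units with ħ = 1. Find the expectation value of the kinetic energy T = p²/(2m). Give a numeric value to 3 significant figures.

1.67

T = −(ħ²/2m) d²/dx², so ⟨T⟩ = −(ħ²/2m) ∫ φ*·φ'' dx / ∫|φ|² dx; with m = 0.55.
d²/dx² sin(jπx/L) = −(jπ/L)²·sin(jπx/L); on 0 ≤ x ≤ L, ∫sin²(jπx/L) dx = L/2 and ∫sin(jπx/L)·sin(lπx/L) dx = 0 for j ≠ l, so only diagonal terms survive in ∫|φ|² and ∫φ·φ″; ∫φ·φ′ dx = [φ²/2] between the walls = 0.
State is unnormalized: ∫|φ|² dx = 26.614, and ∫φ*·(−ħ²/2m · φ'') dx = 44.481, so ⟨T⟩ = 44.481 / 26.614.
⟨T⟩ = 1.6714.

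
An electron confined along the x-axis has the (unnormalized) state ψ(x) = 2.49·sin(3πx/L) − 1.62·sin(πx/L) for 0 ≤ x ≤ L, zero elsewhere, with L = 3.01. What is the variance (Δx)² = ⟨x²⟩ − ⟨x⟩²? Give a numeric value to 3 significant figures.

0.268

Compute ⟨x⟩ and ⟨x²⟩ separately, then (Δx)² = ⟨x²⟩ − ⟨x⟩².
On 0 ≤ x ≤ L (j ≠ l): ∫sin²(jπx/L) dx = L/2, ∫sin(jπx/L)·sin(lπx/L) dx = 0; diagonal moments ∫x·sin²(jπx/L) dx = L²/4, ∫x²·sin²(jπx/L) dx = L³·(1/6 − 1/(4j²π²)); cross terms ∫x·sin(jπx/L)·sin(lπx/L) dx = 0 for j + l even and −4jlL²/(π²(j² − l²)²) for j + l odd, ∫x²·sin(jπx/L)·sin(lπx/L) dx = (−1)^(j+l)·4jlL³/(π²(j² − l²)²); higher powers the same way via product-to-sum and parts.
Normalization: ∫|ψ|² dx = 13.281.
⟨x⟩ = 1.5050 and ⟨x²⟩ = 2.5330.
(Δx)² = 2.5330 − (1.5050)² = 0.26796.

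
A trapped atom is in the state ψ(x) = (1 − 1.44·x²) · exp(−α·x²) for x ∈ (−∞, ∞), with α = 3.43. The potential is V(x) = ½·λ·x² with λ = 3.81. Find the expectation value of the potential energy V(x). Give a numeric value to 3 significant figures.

⟨V⟩ = ∫ V(x)·|ψ|² dx / ∫|ψ|² dx.
Expand each integrand as polynomial × e^(−2αx²) and use ∫x^(2j)·e^(−2αx²) dx = (2j−1)!!/(4α)^j · √(π/(2α)), odd powers → 0; here √(π/(2α)) = 0.67673.
State is unnormalized: ∫|ψ|² dx = 0.55704, and ∫ψ*·V(x)·ψ dx = 0.050317, so ⟨V⟩ = 0.050317 / 0.55704.
⟨V⟩ = 0.090329.

0.0903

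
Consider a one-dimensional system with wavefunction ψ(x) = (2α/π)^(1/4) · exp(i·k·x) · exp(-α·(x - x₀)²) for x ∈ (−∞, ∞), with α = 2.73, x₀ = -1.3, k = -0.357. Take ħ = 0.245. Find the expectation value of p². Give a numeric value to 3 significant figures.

p² ψ = −ħ² d²ψ/dx²; ⟨p²⟩ = −ħ² ∫ ψ*·ψ'' dx.
Gaussian moments (u = x − x₀): ∫u^(2j)·e^(−2αu²) du = (2j−1)!!/(4α)^j · √(π/(2α)), odd powers integrate to 0; here √(π/(2α)) = 0.75854. Derivatives: ψ′ = (ik − 2αu)·ψ, ψ″ = ((ik − 2αu)² − 2α)·ψ; the odd-in-u pieces drop out.
⟨p²⟩ = 0.17152.

0.172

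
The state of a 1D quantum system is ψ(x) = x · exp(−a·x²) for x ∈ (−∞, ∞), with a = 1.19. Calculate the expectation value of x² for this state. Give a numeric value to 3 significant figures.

0.630

⟨x²⟩ = ∫ x²·|ψ|² dx / ∫|ψ|² dx (integrals over the domain).
Expand each integrand as polynomial × e^(−2ax²) and use ∫x^(2j)·e^(−2ax²) dx = (2j−1)!!/(4a)^j · √(π/(2a)), odd powers → 0; here √(π/(2a)) = 1.1489.
State is unnormalized: ∫|ψ|² dx = 0.24137, and ∫ψ*·x²·ψ dx = 0.15212, so ⟨x²⟩ = 0.15212 / 0.24137.
⟨x²⟩ = 0.63025.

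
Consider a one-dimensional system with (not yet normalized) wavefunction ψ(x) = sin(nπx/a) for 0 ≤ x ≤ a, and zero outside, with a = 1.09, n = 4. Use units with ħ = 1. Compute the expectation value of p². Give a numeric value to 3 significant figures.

133.

p² ψ = −ħ² d²ψ/dx²; ⟨p²⟩ = −ħ² ∫ ψ*·ψ'' dx / ∫|ψ|² dx.
d/dx sin(nπx/a) = (nπ/a)·cos(nπx/a) and d²/dx² sin(nπx/a) = −(nπ/a)²·sin(nπx/a); on 0 ≤ x ≤ a, ∫sin²(nπx/a) dx = a/2 and ∫sin(nπx/a)·cos(nπx/a) dx = 0.
State is unnormalized: ∫|ψ|² dx = 0.54500, and ∫ψ*·(−ħ² ψ'') dx = 72.437, so ⟨p²⟩ = 72.437 / 0.54500.
⟨p²⟩ = 132.91.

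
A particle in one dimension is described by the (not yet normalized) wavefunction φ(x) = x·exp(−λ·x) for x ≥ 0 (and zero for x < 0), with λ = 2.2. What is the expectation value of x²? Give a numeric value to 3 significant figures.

⟨x²⟩ = ∫ x²·|φ|² dx / ∫|φ|² dx (integrals over the domain).
Every integrand reduces to terms xʲ·e^(−2λx) on [0, ∞); use ∫₀^∞ xʲ·e^(−2λx) dx = j!/(2λ)^(j+1).
State is unnormalized: ∫|φ|² dx = 0.023479, and ∫φ*·x²·φ dx = 0.014553, so ⟨x²⟩ = 0.014553 / 0.023479.
⟨x²⟩ = 0.61983.

0.620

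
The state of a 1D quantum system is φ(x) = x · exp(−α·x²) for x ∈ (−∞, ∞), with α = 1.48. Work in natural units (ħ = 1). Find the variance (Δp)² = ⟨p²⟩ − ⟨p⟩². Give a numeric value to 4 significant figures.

4.440

Compute ⟨p⟩ and ⟨p²⟩ separately; (Δp)² = ⟨p²⟩ − ⟨p⟩².
Expand each integrand as polynomial × e^(−2αx²) and use ∫x^(2j)·e^(−2αx²) dx = (2j−1)!!/(4α)^j · √(π/(2α)), odd powers → 0; here √(π/(2α)) = 1.0302. Differentiate with the product rule, d/dx e^(−αx²) = −2αx·e^(−αx²).
Normalization: ∫|φ|² dx = 0.17402.
⟨p⟩ = 0.0000 and ⟨p²⟩ = 4.4400.
(Δp)² = 4.4400 − (0.0000)² = 4.4400.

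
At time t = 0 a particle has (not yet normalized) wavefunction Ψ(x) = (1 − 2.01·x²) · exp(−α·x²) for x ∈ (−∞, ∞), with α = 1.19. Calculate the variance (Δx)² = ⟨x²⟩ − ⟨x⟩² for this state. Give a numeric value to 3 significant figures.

0.347

Compute ⟨x⟩ and ⟨x²⟩ separately, then (Δx)² = ⟨x²⟩ − ⟨x⟩².
Expand each integrand as polynomial × e^(−2αx²) and use ∫x^(2j)·e^(−2αx²) dx = (2j−1)!!/(4α)^j · √(π/(2α)), odd powers → 0; here √(π/(2α)) = 1.1489.
Normalization: ∫|Ψ|² dx = 0.79320.
⟨x⟩ = 0.0000 and ⟨x²⟩ = 0.34722.
(Δx)² = 0.34722 − (0.0000)² = 0.34722.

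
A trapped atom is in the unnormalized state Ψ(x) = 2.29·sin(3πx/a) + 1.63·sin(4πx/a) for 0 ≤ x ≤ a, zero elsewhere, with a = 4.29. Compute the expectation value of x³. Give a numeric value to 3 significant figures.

⟨x³⟩ = ∫ x³·|Ψ|² dx / ∫|Ψ|² dx (integrals over the domain).
On 0 ≤ x ≤ a (j ≠ l): ∫sin²(jπx/a) dx = a/2, ∫sin(jπx/a)·sin(lπx/a) dx = 0; diagonal moments ∫x·sin²(jπx/a) dx = a²/4, ∫x²·sin²(jπx/a) dx = a³·(1/6 − 1/(4j²π²)); cross terms ∫x·sin(jπx/a)·sin(lπx/a) dx = 0 for j + l even and −4jla²/(π²(j² − l²)²) for j + l odd, ∫x²·sin(jπx/a)·sin(lπx/a) dx = (−1)^(j+l)·4jla³/(π²(j² − l²)²); higher powers the same way via product-to-sum and parts.
State is unnormalized: ∫|Ψ|² dx = 16.948, and ∫Ψ*·x³·Ψ dx = 104.11, so ⟨x³⟩ = 104.11 / 16.948.
⟨x³⟩ = 6.1431.

6.14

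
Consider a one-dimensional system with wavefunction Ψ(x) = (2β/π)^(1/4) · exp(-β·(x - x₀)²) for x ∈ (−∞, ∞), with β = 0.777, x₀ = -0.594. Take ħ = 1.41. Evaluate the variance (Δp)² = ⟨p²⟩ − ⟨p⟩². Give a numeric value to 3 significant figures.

Compute ⟨p⟩ and ⟨p²⟩ separately; (Δp)² = ⟨p²⟩ − ⟨p⟩².
Gaussian moments (u = x − x₀): ∫u^(2j)·e^(−2βu²) du = (2j−1)!!/(4β)^j · √(π/(2β)), odd powers integrate to 0; here √(π/(2β)) = 1.4218. Derivatives: d/dx e^(−βu²) = −2βu·e^(−βu²), d²/dx² e^(−βu²) = (4β²u² − 2β)·e^(−βu²).
⟨p⟩ = 0.0000 and ⟨p²⟩ = 1.5448.
(Δp)² = 1.5448 − (0.0000)² = 1.5448.

1.54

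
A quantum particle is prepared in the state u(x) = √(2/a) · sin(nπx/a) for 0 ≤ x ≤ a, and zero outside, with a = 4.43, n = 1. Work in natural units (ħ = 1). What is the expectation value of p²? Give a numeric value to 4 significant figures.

p² u = −ħ² d²u/dx²; ⟨p²⟩ = −ħ² ∫ u*·u'' dx.
d/dx sin(nπx/a) = (nπ/a)·cos(nπx/a) and d²/dx² sin(nπx/a) = −(nπ/a)²·sin(nπx/a); on 0 ≤ x ≤ a, ∫sin²(nπx/a) dx = a/2 and ∫sin(nπx/a)·cos(nπx/a) dx = 0.
⟨p²⟩ = 0.50291.

0.5029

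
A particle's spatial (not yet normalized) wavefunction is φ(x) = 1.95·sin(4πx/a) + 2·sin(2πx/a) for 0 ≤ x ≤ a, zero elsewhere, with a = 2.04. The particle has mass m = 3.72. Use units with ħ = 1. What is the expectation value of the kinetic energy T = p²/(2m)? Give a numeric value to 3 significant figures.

3.14

T = −(ħ²/2m) d²/dx², so ⟨T⟩ = −(ħ²/2m) ∫ φ*·φ'' dx / ∫|φ|² dx; with m = 3.72.
d²/dx² sin(jπx/a) = −(jπ/a)²·sin(jπx/a); on 0 ≤ x ≤ a, ∫sin²(jπx/a) dx = a/2 and ∫sin(jπx/a)·sin(lπx/a) dx = 0 for j ≠ l, so only diagonal terms survive in ∫|φ|² and ∫φ·φ″; ∫φ·φ′ dx = [φ²/2] between the walls = 0.
State is unnormalized: ∫|φ|² dx = 7.9586, and ∫φ*·(−ħ²/2m · φ'') dx = 24.984, so ⟨T⟩ = 24.984 / 7.9586.
⟨T⟩ = 3.1392.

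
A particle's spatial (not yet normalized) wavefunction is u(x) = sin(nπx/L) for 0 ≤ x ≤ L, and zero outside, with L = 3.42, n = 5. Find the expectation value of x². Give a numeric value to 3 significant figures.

3.88

⟨x²⟩ = ∫ x²·|u|² dx / ∫|u|² dx (integrals over the domain).
With sin²θ = (1 − cos2θ)/2 on 0 ≤ x ≤ L: ∫sin²(nπx/L) dx = L/2, ∫x·sin²(nπx/L) dx = L²/4, ∫x²·sin²(nπx/L) dx = L³·(1/6 − 1/(4n²π²)); higher powers xᵏ the same way, integrating xᵏ·cos(2nπx/L) by parts.
State is unnormalized: ∫|u|² dx = 1.7100, and ∫u*·x²·u dx = 6.6264, so ⟨x²⟩ = 6.6264 / 1.7100.
⟨x²⟩ = 3.8751.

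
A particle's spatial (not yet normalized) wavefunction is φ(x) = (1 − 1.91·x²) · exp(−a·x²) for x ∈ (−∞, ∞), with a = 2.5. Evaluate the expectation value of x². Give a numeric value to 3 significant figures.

⟨x²⟩ = ∫ x²·|φ|² dx / ∫|φ|² dx (integrals over the domain).
Expand each integrand as polynomial × e^(−2ax²) and use ∫x^(2j)·e^(−2ax²) dx = (2j−1)!!/(4a)^j · √(π/(2a)), odd powers → 0; here √(π/(2a)) = 0.79267.
State is unnormalized: ∫|φ|² dx = 0.57662, and ∫φ*·x²·φ dx = 0.031803, so ⟨x²⟩ = 0.031803 / 0.57662.
⟨x²⟩ = 0.055154.

0.0552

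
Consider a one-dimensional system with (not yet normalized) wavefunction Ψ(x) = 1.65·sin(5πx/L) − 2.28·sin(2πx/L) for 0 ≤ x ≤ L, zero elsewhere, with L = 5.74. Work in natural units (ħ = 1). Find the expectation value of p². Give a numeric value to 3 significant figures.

p² Ψ = −ħ² d²Ψ/dx²; ⟨p²⟩ = −ħ² ∫ Ψ*·Ψ'' dx / ∫|Ψ|² dx.
d²/dx² sin(jπx/L) = −(jπ/L)²·sin(jπx/L); on 0 ≤ x ≤ L, ∫sin²(jπx/L) dx = L/2 and ∫sin(jπx/L)·sin(lπx/L) dx = 0 for j ≠ l, so only diagonal terms survive in ∫|Ψ|² and ∫Ψ·Ψ″; ∫Ψ·Ψ′ dx = [Ψ²/2] between the walls = 0.
State is unnormalized: ∫|Ψ|² dx = 22.733, and ∫Ψ*·(−ħ² Ψ'') dx = 76.392, so ⟨p²⟩ = 76.392 / 22.733.
⟨p²⟩ = 3.3604.

3.36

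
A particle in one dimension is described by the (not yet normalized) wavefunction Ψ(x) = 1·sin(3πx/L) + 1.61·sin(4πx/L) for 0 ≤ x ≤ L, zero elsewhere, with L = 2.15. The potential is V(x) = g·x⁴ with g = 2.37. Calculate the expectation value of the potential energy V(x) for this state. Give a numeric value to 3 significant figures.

2.90

⟨V⟩ = ∫ V(x)·|Ψ|² dx / ∫|Ψ|² dx.
On 0 ≤ x ≤ L (j ≠ l): ∫sin²(jπx/L) dx = L/2, ∫sin(jπx/L)·sin(lπx/L) dx = 0; diagonal moments ∫x·sin²(jπx/L) dx = L²/4, ∫x²·sin²(jπx/L) dx = L³·(1/6 − 1/(4j²π²)); cross terms ∫x·sin(jπx/L)·sin(lπx/L) dx = 0 for j + l even and −4jlL²/(π²(j² − l²)²) for j + l odd, ∫x²·sin(jπx/L)·sin(lπx/L) dx = (−1)^(j+l)·4jlL³/(π²(j² − l²)²); higher powers the same way via product-to-sum and parts.
State is unnormalized: ∫|Ψ|² dx = 3.8615, and ∫Ψ*·V(x)·Ψ dx = 11.200, so ⟨V⟩ = 11.200 / 3.8615.
⟨V⟩ = 2.9004.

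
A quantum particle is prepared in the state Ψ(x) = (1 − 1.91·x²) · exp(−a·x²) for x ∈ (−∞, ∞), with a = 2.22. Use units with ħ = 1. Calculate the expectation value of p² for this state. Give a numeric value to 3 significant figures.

5.50

p² Ψ = −ħ² d²Ψ/dx²; ⟨p²⟩ = −ħ² ∫ Ψ*·Ψ'' dx / ∫|Ψ|² dx.
Expand each integrand as polynomial × e^(−2ax²) and use ∫x^(2j)·e^(−2ax²) dx = (2j−1)!!/(4a)^j · √(π/(2a)), odd powers → 0; here √(π/(2a)) = 0.84117. Differentiate with the product rule, d/dx e^(−ax²) = −2ax·e^(−ax²).
State is unnormalized: ∫|Ψ|² dx = 0.59606, and ∫Ψ*·(−ħ² Ψ'') dx = 3.2755, so ⟨p²⟩ = 3.2755 / 0.59606.
⟨p²⟩ = 5.4952.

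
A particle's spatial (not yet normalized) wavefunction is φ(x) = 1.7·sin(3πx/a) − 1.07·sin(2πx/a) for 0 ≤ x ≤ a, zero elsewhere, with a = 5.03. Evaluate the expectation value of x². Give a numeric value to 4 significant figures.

⟨x²⟩ = ∫ x²·|φ|² dx / ∫|φ|² dx (integrals over the domain).
On 0 ≤ x ≤ a (j ≠ l): ∫sin²(jπx/a) dx = a/2, ∫sin(jπx/a)·sin(lπx/a) dx = 0; diagonal moments ∫x·sin²(jπx/a) dx = a²/4, ∫x²·sin²(jπx/a) dx = a³·(1/6 − 1/(4j²π²)); cross terms ∫x·sin(jπx/a)·sin(lπx/a) dx = 0 for j + l even and −4jla²/(π²(j² − l²)²) for j + l odd, ∫x²·sin(jπx/a)·sin(lπx/a) dx = (−1)^(j+l)·4jla³/(π²(j² − l²)²); higher powers the same way via product-to-sum and parts.
State is unnormalized: ∫|φ|² dx = 10.148, and ∫φ*·x²·φ dx = 128.66, so ⟨x²⟩ = 128.66 / 10.148.
⟨x²⟩ = 12.678.

12.68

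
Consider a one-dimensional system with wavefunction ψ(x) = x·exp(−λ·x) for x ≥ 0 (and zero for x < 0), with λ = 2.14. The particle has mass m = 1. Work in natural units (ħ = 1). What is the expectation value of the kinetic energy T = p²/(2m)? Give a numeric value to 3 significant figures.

2.29

T = −(ħ²/2m) d²/dx², so ⟨T⟩ = −(ħ²/2m) ∫ ψ*·ψ'' dx / ∫|ψ|² dx; with m = 1.
Differentiate x·exp(−λ·x) with the product rule; every integrand then reduces to terms xʲ·e^(−2λx) on [0, ∞), with ∫₀^∞ xʲ·e^(−2λx) dx = j!/(2λ)^(j+1).
State is unnormalized: ∫|ψ|² dx = 0.025509, and ∫ψ*·(−ħ²/2m · ψ'') dx = 0.058411, so ⟨T⟩ = 0.058411 / 0.025509.
⟨T⟩ = 2.2898.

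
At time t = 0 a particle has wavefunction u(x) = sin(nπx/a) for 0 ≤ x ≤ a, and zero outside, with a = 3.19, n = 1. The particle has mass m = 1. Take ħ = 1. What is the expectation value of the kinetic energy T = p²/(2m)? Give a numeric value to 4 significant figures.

T = −(ħ²/2m) d²/dx², so ⟨T⟩ = −(ħ²/2m) ∫ u*·u'' dx / ∫|u|² dx; with m = 1.
d/dx sin(nπx/a) = (nπ/a)·cos(nπx/a) and d²/dx² sin(nπx/a) = −(nπ/a)²·sin(nπx/a); on 0 ≤ x ≤ a, ∫sin²(nπx/a) dx = a/2 and ∫sin(nπx/a)·cos(nπx/a) dx = 0.
State is unnormalized: ∫|u|² dx = 1.5950, and ∫u*·(−ħ²/2m · u'') dx = 0.77348, so ⟨T⟩ = 0.77348 / 1.5950.
⟨T⟩ = 0.48494.

0.4849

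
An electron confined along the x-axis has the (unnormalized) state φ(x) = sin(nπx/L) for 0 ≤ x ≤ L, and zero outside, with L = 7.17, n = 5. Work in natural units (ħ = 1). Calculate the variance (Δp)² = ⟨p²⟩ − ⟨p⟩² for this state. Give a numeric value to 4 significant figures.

Compute ⟨p⟩ and ⟨p²⟩ separately; (Δp)² = ⟨p²⟩ − ⟨p⟩².
d/dx sin(nπx/L) = (nπ/L)·cos(nπx/L) and d²/dx² sin(nπx/L) = −(nπ/L)²·sin(nπx/L); on 0 ≤ x ≤ L, ∫sin²(nπx/L) dx = L/2 and ∫sin(nπx/L)·cos(nπx/L) dx = 0.
Normalization: ∫|φ|² dx = 3.5850.
⟨p⟩ = 0.0000 and ⟨p²⟩ = 4.7996.
(Δp)² = 4.7996 − (0.0000)² = 4.7996.

4.800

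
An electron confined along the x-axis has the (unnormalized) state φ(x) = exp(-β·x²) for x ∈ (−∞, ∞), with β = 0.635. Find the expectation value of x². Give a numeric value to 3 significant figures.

0.394

⟨x²⟩ = ∫ x²·|φ|² dx / ∫|φ|² dx (integrals over the domain).
Gaussian moments: ∫x^(2j)·e^(−2βx²) dx = (2j−1)!!/(4β)^j · √(π/(2β)), odd powers integrate to 0; here √(π/(2β)) = 1.5728.
State is unnormalized: ∫|φ|² dx = 1.5728, and ∫φ*·x²·φ dx = 0.61921, so ⟨x²⟩ = 0.61921 / 1.5728.
⟨x²⟩ = 0.39370.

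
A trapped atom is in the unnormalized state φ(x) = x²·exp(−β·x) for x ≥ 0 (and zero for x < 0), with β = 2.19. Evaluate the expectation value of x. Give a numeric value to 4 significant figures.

1.142

⟨x⟩ = ∫ x·|φ|² dx / ∫|φ|² dx (integrals over the domain).
Every integrand reduces to terms xʲ·e^(−2βx) on [0, ∞); use ∫₀^∞ xʲ·e^(−2βx) dx = j!/(2β)^(j+1).
State is unnormalized: ∫|φ|² dx = 0.014888, and ∫φ*·x·φ dx = 0.016996, so ⟨x⟩ = 0.016996 / 0.014888.
⟨x⟩ = 1.1416.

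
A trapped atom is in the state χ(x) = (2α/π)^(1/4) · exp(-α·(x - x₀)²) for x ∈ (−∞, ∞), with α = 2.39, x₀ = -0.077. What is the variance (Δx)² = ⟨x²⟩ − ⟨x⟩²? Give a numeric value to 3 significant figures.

Compute ⟨x⟩ and ⟨x²⟩ separately, then (Δx)² = ⟨x²⟩ − ⟨x⟩².
Gaussian moments (u = x − x₀): ∫u^(2j)·e^(−2αu²) du = (2j−1)!!/(4α)^j · √(π/(2α)), odd powers integrate to 0; here √(π/(2α)) = 0.81070.
⟨x⟩ = -0.077000 and ⟨x²⟩ = 0.11053.
(Δx)² = 0.11053 − (-0.077000)² = 0.10460.

0.105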